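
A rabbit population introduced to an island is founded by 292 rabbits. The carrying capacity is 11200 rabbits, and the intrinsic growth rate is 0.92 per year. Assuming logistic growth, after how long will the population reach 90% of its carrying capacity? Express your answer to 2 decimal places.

A = (K − N₀)/N₀ = (11200 − 292)/292 = 37.356.
Solve 11200/(1 + 37.356·e^(−0.92t)) = 10080: 1 + 37.356·e^(−0.92t) = 1.1111, so e^(−0.92t) = 0.00297437.
−0.92·t = ln(0.00297437) = -5.8177, so t = 5.8177/0.92 = 6.3236.

6.32 years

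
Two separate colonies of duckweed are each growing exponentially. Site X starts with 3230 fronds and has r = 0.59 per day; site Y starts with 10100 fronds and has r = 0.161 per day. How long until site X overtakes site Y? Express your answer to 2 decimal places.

2.66 days

Set 3230·e^(0.59t) = 10100·e^(0.161t).
e^((0.59 − 0.161)t) = 10100/3230 → e^(0.429·t) = 3.1269.
0.429·t = ln(3.1269) = 1.1401, so t = 1.1401/0.429 = 2.6575.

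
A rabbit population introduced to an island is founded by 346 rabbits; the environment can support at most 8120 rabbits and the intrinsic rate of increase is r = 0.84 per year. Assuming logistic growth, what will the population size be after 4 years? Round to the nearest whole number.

4561 rabbits

A = (K − N₀)/N₀ = (8120 − 346)/346 = 22.468.
N(t) = K/(1 + A·e^(−rt)) = 8120/(1 + 22.468×e^(−0.84×4)).
e^(−3.36) = 0.034735; denominator = 1 + 22.468×0.034735 = 1.7804.
N = 8120/1.7804 = 4560.67.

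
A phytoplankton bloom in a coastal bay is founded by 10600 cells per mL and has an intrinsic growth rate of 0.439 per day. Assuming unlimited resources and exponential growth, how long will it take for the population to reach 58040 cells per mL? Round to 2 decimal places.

Set N₀·e^(rt) = 58040: e^(0.439·t) = 58040/10600 = 5.4755.
0.439·t = ln(5.4755) = 1.7003, so t = 1.7003/0.439 = 3.8731.

3.87 days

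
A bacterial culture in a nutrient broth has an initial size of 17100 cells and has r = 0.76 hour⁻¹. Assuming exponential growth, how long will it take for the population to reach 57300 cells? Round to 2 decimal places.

Set N₀·e^(rt) = 57300: e^(0.76·t) = 57300/17100 = 3.3509.
0.76·t = ln(3.3509) = 1.2092, so t = 1.2092/0.76 = 1.5911.

1.59 hours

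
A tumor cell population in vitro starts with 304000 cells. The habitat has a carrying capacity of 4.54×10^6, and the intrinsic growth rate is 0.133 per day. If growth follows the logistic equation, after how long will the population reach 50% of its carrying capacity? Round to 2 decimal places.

A = (K − N₀)/N₀ = (4.54×10^6 − 304000)/304000 = 13.934.
Solve 4.54×10^6/(1 + 13.934·e^(−0.133t)) = 2.27×10^6: 1 + 13.934·e^(−0.133t) = 2, so e^(−0.133t) = 0.0717658.
−0.133·t = ln(0.0717658) = -2.6343, so t = 2.6343/0.133 = 19.807.

19.81 days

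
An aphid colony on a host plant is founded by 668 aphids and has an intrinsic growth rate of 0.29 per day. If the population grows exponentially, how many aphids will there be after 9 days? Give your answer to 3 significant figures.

9080 aphids

N(t) = N₀·e^(rt) = 668 × e^(0.29×9) = 668 × e^2.61.
e^2.61 ≈ 13.599, so N ≈ 668 × 13.599 = 9084.17.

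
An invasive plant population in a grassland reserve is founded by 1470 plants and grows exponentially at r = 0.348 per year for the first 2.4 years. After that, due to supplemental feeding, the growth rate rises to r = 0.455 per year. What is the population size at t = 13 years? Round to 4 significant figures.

421300 plants

Phase 1: N(2.4) = 1470·e^(0.348×2.4) = 1470·e^0.8352 = 3388.75.
Phase 2 runs for 13 − 2.4 = 10.6 years at r = 0.455.
N(13) = 3388.75·e^(0.455×10.6) = 3388.75·e^4.823 = 421349.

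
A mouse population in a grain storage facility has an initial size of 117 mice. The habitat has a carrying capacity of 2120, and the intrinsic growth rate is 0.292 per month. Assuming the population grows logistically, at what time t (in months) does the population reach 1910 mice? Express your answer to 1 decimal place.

A = (K − N₀)/N₀ = (2120 − 117)/117 = 17.12.
Solve 2120/(1 + 17.12·e^(−0.292t)) = 1910: 1 + 17.12·e^(−0.292t) = 1.1099, so e^(−0.292t) = 0.0064223.
−0.292·t = ln(0.0064223) = -5.048, so t = 5.048/0.292 = 17.288.

17.3 months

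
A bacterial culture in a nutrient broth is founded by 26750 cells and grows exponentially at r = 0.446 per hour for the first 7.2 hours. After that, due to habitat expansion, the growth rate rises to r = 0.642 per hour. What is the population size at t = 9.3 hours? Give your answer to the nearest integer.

2555324 cells

Phase 1: N(7.2) = 26750·e^(0.446×7.2) = 26750·e^3.211 = 663636.
Phase 2 runs for 9.3 − 7.2 = 2.1 hours at r = 0.642.
N(9.3) = 663636·e^(0.642×2.1) = 663636·e^1.348 = 2.555324×10^6.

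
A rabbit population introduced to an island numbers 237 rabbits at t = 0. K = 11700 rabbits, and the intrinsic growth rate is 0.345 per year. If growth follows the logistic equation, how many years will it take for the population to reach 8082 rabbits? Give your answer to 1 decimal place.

13.6 years

A = (K − N₀)/N₀ = (11700 − 237)/237 = 48.367.
Solve 11700/(1 + 48.367·e^(−0.345t)) = 8082: 1 + 48.367·e^(−0.345t) = 1.4477, so e^(−0.345t) = 0.0092555.
−0.345·t = ln(0.0092555) = -4.6825, so t = 4.6825/0.345 = 13.573.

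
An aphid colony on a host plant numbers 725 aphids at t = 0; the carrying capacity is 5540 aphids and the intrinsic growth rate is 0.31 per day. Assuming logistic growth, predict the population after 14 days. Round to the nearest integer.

5099 aphids

A = (K − N₀)/N₀ = (5540 − 725)/725 = 6.6414.
N(t) = K/(1 + A·e^(−rt)) = 5540/(1 + 6.6414×e^(−0.31×14)).
e^(−4.34) = 0.013037; denominator = 1 + 6.6414×0.013037 = 1.0866.
N = 5540/1.0866 = 5098.56.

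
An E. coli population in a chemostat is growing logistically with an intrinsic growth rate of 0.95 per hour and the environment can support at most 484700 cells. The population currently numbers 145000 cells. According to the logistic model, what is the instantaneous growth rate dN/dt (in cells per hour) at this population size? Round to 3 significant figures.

dN/dt = rN(1 − N/K) = 0.95 × 145000 × (1 − 145000/484700).
1 − 145000/484700 = 0.70085; dN/dt = 0.95 × 145000 × 0.70085 = 96542.

96500 cells per hour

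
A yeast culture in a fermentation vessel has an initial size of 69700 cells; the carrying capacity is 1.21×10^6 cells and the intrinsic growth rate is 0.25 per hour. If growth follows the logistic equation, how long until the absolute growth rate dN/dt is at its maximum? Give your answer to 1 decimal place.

11.2 hours

Logistic growth is fastest at N = K/2 = 605000.
A = (K − N₀)/N₀ = 16.36. Set K/(1 + A·e^(−rt)) = K/2 → A·e^(−rt) = 1.
e^(−0.25t) = 1/16.36 = 0.0611243, so t = ln(16.36)/0.25 = 2.7948/0.25 = 11.179.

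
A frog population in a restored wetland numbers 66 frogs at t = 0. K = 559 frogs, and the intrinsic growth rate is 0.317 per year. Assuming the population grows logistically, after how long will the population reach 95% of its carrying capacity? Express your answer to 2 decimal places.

15.63 years

A = (K − N₀)/N₀ = (559 − 66)/66 = 7.4697.
Solve 559/(1 + 7.4697·e^(−0.317t)) = 531.05: 1 + 7.4697·e^(−0.317t) = 1.0526, so e^(−0.317t) = 0.00704601.
−0.317·t = ln(0.00704601) = -4.9553, so t = 4.9553/0.317 = 15.632.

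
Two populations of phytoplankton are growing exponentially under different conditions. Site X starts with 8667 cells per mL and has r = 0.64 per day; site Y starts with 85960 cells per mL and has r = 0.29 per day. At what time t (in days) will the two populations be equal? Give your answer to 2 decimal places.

6.56 days

Set 8667·e^(0.64t) = 85960·e^(0.29t).
e^((0.64 − 0.29)t) = 85960/8667 → e^(0.35·t) = 9.9181.
0.35·t = ln(9.9181) = 2.2944, so t = 2.2944/0.35 = 6.5553.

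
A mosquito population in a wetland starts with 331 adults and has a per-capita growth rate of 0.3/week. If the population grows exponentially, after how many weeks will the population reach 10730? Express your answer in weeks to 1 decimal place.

11.6 weeks

Set N₀·e^(rt) = 10730: e^(0.3·t) = 10730/331 = 32.417.
0.3·t = ln(32.417) = 3.4787, so t = 3.4787/0.3 = 11.596.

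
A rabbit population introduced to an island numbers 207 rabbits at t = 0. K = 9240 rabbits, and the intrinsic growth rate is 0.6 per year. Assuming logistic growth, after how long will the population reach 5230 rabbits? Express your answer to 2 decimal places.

A = (K − N₀)/N₀ = (9240 − 207)/207 = 43.638.
Solve 9240/(1 + 43.638·e^(−0.6t)) = 5230: 1 + 43.638·e^(−0.6t) = 1.7667, so e^(−0.6t) = 0.0175704.
−0.6·t = ln(0.0175704) = -4.0415, so t = 4.0415/0.6 = 6.7359.

6.74 years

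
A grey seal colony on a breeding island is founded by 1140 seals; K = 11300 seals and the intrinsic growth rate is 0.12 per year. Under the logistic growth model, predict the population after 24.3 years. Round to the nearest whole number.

A = (K − N₀)/N₀ = (11300 − 1140)/1140 = 8.9123.
N(t) = K/(1 + A·e^(−rt)) = 11300/(1 + 8.9123×e^(−0.12×24.3)).
e^(−2.916) = 0.05415; denominator = 1 + 8.9123×0.05415 = 1.4826.
N = 11300/1.4826 = 7621.75.

7622 seals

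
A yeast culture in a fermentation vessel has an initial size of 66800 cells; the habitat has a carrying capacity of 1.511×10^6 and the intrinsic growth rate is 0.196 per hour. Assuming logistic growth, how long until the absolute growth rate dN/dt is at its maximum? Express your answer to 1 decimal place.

Logistic growth is fastest at N = K/2 = 755500.
A = (K − N₀)/N₀ = 21.62. Set K/(1 + A·e^(−rt)) = K/2 → A·e^(−rt) = 1.
e^(−0.196t) = 1/21.62 = 0.046254, so t = ln(21.62)/0.196 = 3.0736/0.196 = 15.682.

15.7 hours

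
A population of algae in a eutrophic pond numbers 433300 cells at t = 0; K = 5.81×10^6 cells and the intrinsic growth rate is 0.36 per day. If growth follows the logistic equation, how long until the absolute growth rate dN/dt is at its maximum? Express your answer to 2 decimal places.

7.00 days

Logistic growth is fastest at N = K/2 = 2.905×10^6.
A = (K − N₀)/N₀ = 12.409. Set K/(1 + A·e^(−rt)) = K/2 → A·e^(−rt) = 1.
e^(−0.36t) = 1/12.409 = 0.0805885, so t = ln(12.409)/0.36 = 2.5184/0.36 = 6.9956.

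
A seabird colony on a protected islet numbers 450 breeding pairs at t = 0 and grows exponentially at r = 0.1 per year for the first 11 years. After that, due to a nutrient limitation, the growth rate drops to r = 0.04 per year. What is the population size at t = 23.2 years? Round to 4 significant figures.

Phase 1: N(11) = 450·e^(0.1×11) = 450·e^1.1 = 1351.87.
Phase 2 runs for 23.2 − 11 = 12.2 years at r = 0.04.
N(23.2) = 1351.87·e^(0.04×12.2) = 1351.87·e^0.488 = 2202.28.

2202 breeding pairs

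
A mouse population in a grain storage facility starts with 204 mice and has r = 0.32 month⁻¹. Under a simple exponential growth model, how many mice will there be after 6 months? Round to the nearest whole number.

N(t) = N₀·e^(rt) = 204 × e^(0.32×6) = 204 × e^1.92.
e^1.92 ≈ 6.821, so N ≈ 204 × 6.821 = 1391.48.

1391 mice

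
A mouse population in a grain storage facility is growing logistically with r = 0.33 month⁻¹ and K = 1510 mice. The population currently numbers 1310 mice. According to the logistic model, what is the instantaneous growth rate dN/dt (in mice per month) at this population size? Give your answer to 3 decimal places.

dN/dt = rN(1 − N/K) = 0.33 × 1310 × (1 − 1310/1510).
1 − 1310/1510 = 0.13245; dN/dt = 0.33 × 1310 × 0.13245 = 57.258.

57.258 mice per month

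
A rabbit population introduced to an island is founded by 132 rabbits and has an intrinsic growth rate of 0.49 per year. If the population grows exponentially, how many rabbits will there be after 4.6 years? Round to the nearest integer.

1257 rabbits

N(t) = N₀·e^(rt) = 132 × e^(0.49×4.6) = 132 × e^2.254.
e^2.254 ≈ 9.5258, so N ≈ 132 × 9.5258 = 1257.4.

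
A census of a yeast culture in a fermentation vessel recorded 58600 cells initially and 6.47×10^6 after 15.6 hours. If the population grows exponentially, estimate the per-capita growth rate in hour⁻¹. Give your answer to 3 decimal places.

From N(t) = N₀·e^(rt): e^(r·15.6) = 6.47×10^6/58600 = 110.41.
r·15.6 = ln(110.41) = 4.7042, so r = 4.7042/15.6 = 0.30155.

0.302 per hour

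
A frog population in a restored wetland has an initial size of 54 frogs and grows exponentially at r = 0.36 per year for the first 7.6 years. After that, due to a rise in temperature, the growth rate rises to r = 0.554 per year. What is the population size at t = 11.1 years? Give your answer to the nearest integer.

Phase 1: N(7.6) = 54·e^(0.36×7.6) = 54·e^2.736 = 832.959.
Phase 2 runs for 11.1 − 7.6 = 3.5 years at r = 0.554.
N(11.1) = 832.959·e^(0.554×3.5) = 832.959·e^1.939 = 5790.56.

5791 frogs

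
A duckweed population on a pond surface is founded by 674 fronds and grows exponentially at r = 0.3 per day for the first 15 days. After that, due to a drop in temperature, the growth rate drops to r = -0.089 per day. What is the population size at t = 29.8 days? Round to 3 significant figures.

Phase 1: N(15) = 674·e^(0.3×15) = 674·e^4.5 = 60671.5.
Phase 2 runs for 29.8 − 15 = 14.8 days at r = -0.089.
N(29.8) = 60671.5·e^(-0.089×14.8) = 60671.5·e^-1.317 = 16253.

16300 fronds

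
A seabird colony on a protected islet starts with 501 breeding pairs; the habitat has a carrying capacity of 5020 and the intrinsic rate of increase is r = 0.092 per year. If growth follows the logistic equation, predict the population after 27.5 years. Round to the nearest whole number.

2921 breeding pairs

A = (K − N₀)/N₀ = (5020 − 501)/501 = 9.02.
N(t) = K/(1 + A·e^(−rt)) = 5020/(1 + 9.02×e^(−0.092×27.5)).
e^(−2.53) = 0.079659; denominator = 1 + 9.02×0.079659 = 1.7185.
N = 5020/1.7185 = 2921.12.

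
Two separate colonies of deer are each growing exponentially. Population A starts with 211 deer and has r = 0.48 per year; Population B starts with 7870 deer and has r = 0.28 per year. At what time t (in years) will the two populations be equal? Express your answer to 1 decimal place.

Set 211·e^(0.48t) = 7870·e^(0.28t).
e^((0.48 − 0.28)t) = 7870/211 → e^(0.2·t) = 37.299.
0.2·t = ln(37.299) = 3.619, so t = 3.619/0.2 = 18.095.

18.1 years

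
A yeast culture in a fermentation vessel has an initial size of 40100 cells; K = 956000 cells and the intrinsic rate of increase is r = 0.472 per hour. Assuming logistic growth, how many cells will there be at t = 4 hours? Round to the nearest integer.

214472 cells

A = (K − N₀)/N₀ = (956000 − 40100)/40100 = 22.84.
N(t) = K/(1 + A·e^(−rt)) = 956000/(1 + 22.84×e^(−0.472×4)).
e^(−1.888) = 0.15137; denominator = 1 + 22.84×0.15137 = 4.4574.
N = 956000/4.4574 = 214472.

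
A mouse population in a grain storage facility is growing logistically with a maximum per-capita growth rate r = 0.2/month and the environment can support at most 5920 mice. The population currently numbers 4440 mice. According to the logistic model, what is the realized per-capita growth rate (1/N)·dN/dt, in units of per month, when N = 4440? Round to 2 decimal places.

(1/N)·dN/dt = r(1 − N/K) = 0.2 × (1 − 4440/5920).
= 0.2 × 0.25 = 0.05.

0.05 per month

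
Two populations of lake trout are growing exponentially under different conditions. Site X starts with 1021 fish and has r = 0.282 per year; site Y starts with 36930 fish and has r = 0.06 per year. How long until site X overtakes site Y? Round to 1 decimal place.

Set 1021·e^(0.282t) = 36930·e^(0.06t).
e^((0.282 − 0.06)t) = 36930/1021 → e^(0.222·t) = 36.17.
0.222·t = ln(36.17) = 3.5882, so t = 3.5882/0.222 = 16.163.

16.2 years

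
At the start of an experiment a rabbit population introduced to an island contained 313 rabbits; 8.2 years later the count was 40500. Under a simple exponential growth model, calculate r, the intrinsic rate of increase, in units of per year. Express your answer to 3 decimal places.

From N(t) = N₀·e^(rt): e^(r·8.2) = 40500/313 = 129.39.
r·8.2 = ln(129.39) = 4.8629, so r = 4.8629/8.2 = 0.59303.

0.593 per year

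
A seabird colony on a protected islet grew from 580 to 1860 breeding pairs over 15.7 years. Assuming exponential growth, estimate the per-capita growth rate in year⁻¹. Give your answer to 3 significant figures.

0.0742 per year

From N(t) = N₀·e^(rt): e^(r·15.7) = 1860/580 = 3.2069.
r·15.7 = ln(3.2069) = 1.1653, so r = 1.1653/15.7 = 0.074223.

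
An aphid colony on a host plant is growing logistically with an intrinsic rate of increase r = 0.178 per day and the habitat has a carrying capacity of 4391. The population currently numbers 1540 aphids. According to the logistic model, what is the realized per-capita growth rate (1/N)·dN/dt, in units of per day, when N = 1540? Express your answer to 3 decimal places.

(1/N)·dN/dt = r(1 − N/K) = 0.178 × (1 − 1540/4391).
= 0.178 × 0.64928 = 0.11557.

0.116 per day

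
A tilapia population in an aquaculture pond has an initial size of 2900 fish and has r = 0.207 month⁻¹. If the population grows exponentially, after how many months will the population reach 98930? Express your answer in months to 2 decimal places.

17.05 months

Set N₀·e^(rt) = 98930: e^(0.207·t) = 98930/2900 = 34.114.
0.207·t = ln(34.114) = 3.5297, so t = 3.5297/0.207 = 17.052.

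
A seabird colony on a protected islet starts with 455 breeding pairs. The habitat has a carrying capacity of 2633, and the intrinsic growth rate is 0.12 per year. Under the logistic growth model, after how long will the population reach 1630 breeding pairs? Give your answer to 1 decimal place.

A = (K − N₀)/N₀ = (2633 − 455)/455 = 4.7868.
Solve 2633/(1 + 4.7868·e^(−0.12t)) = 1630: 1 + 4.7868·e^(−0.12t) = 1.6153, so e^(−0.12t) = 0.128548.
−0.12·t = ln(0.128548) = -2.0514, so t = 2.0514/0.12 = 17.095.

17.1 years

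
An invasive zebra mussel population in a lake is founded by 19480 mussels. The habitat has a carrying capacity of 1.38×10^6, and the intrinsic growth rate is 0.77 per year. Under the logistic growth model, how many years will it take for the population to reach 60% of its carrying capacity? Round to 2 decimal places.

A = (K − N₀)/N₀ = (1.38×10^6 − 19480)/19480 = 69.842.
Solve 1.38×10^6/(1 + 69.842·e^(−0.77t)) = 828000: 1 + 69.842·e^(−0.77t) = 1.6667, so e^(−0.77t) = 0.00954537.
−0.77·t = ln(0.00954537) = -4.6517, so t = 4.6517/0.77 = 6.0412.

6.04 years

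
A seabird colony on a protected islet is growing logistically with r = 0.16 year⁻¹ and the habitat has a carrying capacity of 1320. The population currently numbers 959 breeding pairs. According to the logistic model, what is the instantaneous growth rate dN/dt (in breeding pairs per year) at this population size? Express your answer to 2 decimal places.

41.96 breeding pairs per year

dN/dt = rN(1 − N/K) = 0.16 × 959 × (1 − 959/1320).
1 − 959/1320 = 0.27348; dN/dt = 0.16 × 959 × 0.27348 = 41.964.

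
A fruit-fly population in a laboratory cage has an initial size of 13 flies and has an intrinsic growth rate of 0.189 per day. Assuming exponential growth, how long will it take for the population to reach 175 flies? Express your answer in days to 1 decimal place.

Set N₀·e^(rt) = 175: e^(0.189·t) = 175/13 = 13.462.
0.189·t = ln(13.462) = 2.5998, so t = 2.5998/0.189 = 13.756.

13.8 days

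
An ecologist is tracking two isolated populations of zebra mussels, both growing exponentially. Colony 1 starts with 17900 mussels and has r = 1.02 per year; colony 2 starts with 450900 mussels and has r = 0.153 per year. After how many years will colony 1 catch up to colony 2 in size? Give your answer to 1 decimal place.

Set 17900·e^(1.02t) = 450900·e^(0.153t).
e^((1.02 − 0.153)t) = 450900/17900 → e^(0.867·t) = 25.19.
0.867·t = ln(25.19) = 3.2264, so t = 3.2264/0.867 = 3.7214.

3.7 years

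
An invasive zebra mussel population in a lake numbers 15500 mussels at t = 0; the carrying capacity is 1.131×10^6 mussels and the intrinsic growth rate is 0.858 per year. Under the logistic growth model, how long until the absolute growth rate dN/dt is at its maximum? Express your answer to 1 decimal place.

Logistic growth is fastest at N = K/2 = 565500.
A = (K − N₀)/N₀ = 71.968. Set K/(1 + A·e^(−rt)) = K/2 → A·e^(−rt) = 1.
e^(−0.858t) = 1/71.968 = 0.0138951, so t = ln(71.968)/0.858 = 4.2762/0.858 = 4.9839.

5.0 years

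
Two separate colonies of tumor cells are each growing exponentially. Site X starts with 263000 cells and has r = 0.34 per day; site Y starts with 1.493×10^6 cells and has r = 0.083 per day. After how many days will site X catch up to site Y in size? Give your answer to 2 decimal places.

6.76 days

Set 263000·e^(0.34t) = 1.493×10^6·e^(0.083t).
e^((0.34 − 0.083)t) = 1.493×10^6/263000 → e^(0.257·t) = 5.6768.
0.257·t = ln(5.6768) = 1.7364, so t = 1.7364/0.257 = 6.7564.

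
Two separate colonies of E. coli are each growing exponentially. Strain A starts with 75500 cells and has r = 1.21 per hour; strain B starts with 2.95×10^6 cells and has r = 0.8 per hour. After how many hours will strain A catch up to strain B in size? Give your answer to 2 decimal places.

Set 75500·e^(1.21t) = 2.95×10^6·e^(0.8t).
e^((1.21 − 0.8)t) = 2.95×10^6/75500 → e^(0.41·t) = 39.073.
0.41·t = ln(39.073) = 3.6654, so t = 3.6654/0.41 = 8.9401.

8.94 hours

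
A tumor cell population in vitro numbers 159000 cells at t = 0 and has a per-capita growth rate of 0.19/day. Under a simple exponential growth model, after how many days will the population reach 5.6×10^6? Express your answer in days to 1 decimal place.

Set N₀·e^(rt) = 5.6×10^6: e^(0.19·t) = 5.6×10^6/159000 = 35.22.
0.19·t = ln(35.22) = 3.5616, so t = 3.5616/0.19 = 18.745.

18.7 days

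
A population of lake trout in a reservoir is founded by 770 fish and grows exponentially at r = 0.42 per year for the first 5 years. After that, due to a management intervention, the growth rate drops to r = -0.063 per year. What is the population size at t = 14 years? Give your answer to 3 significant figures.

Phase 1: N(5) = 770·e^(0.42×5) = 770·e^2.1 = 6287.95.
Phase 2 runs for 14 − 5 = 9 years at r = -0.063.
N(14) = 6287.95·e^(-0.063×9) = 6287.95·e^-0.567 = 3566.68.

3570 fish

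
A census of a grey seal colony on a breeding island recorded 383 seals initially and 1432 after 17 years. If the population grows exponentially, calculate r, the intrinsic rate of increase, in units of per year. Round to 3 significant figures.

From N(t) = N₀·e^(rt): e^(r·17) = 1432/383 = 3.7389.
r·17 = ln(3.7389) = 1.3188, so r = 1.3188/17 = 0.077576.

0.0776 per year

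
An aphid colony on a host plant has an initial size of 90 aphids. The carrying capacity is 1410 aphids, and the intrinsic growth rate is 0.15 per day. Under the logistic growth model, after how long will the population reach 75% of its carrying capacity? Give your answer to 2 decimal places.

A = (K − N₀)/N₀ = (1410 − 90)/90 = 14.667.
Solve 1410/(1 + 14.667·e^(−0.15t)) = 1057.5: 1 + 14.667·e^(−0.15t) = 1.3333, so e^(−0.15t) = 0.0227273.
−0.15·t = ln(0.0227273) = -3.7842, so t = 3.7842/0.15 = 25.228.

25.23 days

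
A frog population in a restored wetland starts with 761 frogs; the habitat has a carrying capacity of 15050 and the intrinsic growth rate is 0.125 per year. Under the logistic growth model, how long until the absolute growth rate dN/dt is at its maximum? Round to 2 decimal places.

23.46 years

Logistic growth is fastest at N = K/2 = 7525.
A = (K − N₀)/N₀ = 18.777. Set K/(1 + A·e^(−rt)) = K/2 → A·e^(−rt) = 1.
e^(−0.125t) = 1/18.777 = 0.0532578, so t = ln(18.777)/0.125 = 2.9326/0.125 = 23.461.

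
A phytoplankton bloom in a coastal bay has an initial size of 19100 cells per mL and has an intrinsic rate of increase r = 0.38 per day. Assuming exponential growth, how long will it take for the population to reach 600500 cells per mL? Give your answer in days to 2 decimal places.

Set N₀·e^(rt) = 600500: e^(0.38·t) = 600500/19100 = 31.44.
0.38·t = ln(31.44) = 3.4481, so t = 3.4481/0.38 = 9.0739.

9.07 days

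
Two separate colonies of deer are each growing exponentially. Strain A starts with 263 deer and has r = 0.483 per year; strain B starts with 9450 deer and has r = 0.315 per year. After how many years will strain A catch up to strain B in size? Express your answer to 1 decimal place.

21.3 years

Set 263·e^(0.483t) = 9450·e^(0.315t).
e^((0.483 − 0.315)t) = 9450/263 → e^(0.168·t) = 35.932.
0.168·t = ln(35.932) = 3.5816, so t = 3.5816/0.168 = 21.319.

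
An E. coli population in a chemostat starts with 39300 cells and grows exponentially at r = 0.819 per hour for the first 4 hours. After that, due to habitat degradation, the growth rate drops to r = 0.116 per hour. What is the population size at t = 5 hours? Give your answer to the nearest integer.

Phase 1: N(4) = 39300·e^(0.819×4) = 39300·e^3.276 = 1.040258×10^6.
Phase 2 runs for 5 − 4 = 1 hours at r = 0.116.
N(5) = 1.040258×10^6·e^(0.116×1) = 1.040258×10^6·e^0.116 = 1.168206×10^6.

1168206 cells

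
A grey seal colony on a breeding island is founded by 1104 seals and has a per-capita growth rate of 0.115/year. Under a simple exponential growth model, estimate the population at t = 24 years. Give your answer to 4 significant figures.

N(t) = N₀·e^(rt) = 1104 × e^(0.115×24) = 1104 × e^2.76.
e^2.76 ≈ 15.8, so N ≈ 1104 × 15.8 = 17443.

17440 seals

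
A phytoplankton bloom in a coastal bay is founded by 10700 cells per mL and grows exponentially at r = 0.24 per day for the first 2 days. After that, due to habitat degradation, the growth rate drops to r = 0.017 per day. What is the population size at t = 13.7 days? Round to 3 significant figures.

21100 cells per mL

Phase 1: N(2) = 10700·e^(0.24×2) = 10700·e^0.48 = 17292.
Phase 2 runs for 13.7 − 2 = 11.7 days at r = 0.017.
N(13.7) = 17292·e^(0.017×11.7) = 17292·e^0.1989 = 21097.3.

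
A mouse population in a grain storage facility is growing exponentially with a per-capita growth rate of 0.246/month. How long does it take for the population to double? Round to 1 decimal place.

Doubling time t_d = ln(2)/r = 0.6931/0.246 = 2.8177.

2.8 months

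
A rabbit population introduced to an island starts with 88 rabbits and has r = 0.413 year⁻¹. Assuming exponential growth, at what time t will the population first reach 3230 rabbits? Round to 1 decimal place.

Set N₀·e^(rt) = 3230: e^(0.413·t) = 3230/88 = 36.705.
0.413·t = ln(36.705) = 3.6029, so t = 3.6029/0.413 = 8.7237.

8.7 years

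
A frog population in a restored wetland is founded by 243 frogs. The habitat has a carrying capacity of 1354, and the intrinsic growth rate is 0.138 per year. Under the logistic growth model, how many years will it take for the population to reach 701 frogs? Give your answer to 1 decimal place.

A = (K − N₀)/N₀ = (1354 − 243)/243 = 4.572.
Solve 1354/(1 + 4.572·e^(−0.138t)) = 701: 1 + 4.572·e^(−0.138t) = 1.9315, so e^(−0.138t) = 0.203745.
−0.138·t = ln(0.203745) = -1.5909, so t = 1.5909/0.138 = 11.528.

11.5 years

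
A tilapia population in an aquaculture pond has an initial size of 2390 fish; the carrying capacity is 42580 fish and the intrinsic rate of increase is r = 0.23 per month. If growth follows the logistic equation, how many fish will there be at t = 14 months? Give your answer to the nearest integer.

A = (K − N₀)/N₀ = (42580 − 2390)/2390 = 16.816.
N(t) = K/(1 + A·e^(−rt)) = 42580/(1 + 16.816×e^(−0.23×14)).
e^(−3.22) = 0.039955; denominator = 1 + 16.816×0.039955 = 1.6719.
N = 42580/1.6719 = 25468.3.

25468 fish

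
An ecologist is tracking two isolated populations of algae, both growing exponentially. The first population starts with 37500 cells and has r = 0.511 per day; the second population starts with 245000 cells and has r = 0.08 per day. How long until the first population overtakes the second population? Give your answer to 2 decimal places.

Set 37500·e^(0.511t) = 245000·e^(0.08t).
e^((0.511 − 0.08)t) = 245000/37500 → e^(0.431·t) = 6.5333.
0.431·t = ln(6.5333) = 1.8769, so t = 1.8769/0.431 = 4.3548.

4.35 days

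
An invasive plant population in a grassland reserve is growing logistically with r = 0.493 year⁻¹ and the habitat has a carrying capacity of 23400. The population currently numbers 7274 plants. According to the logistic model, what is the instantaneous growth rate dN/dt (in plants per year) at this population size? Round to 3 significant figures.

dN/dt = rN(1 − N/K) = 0.493 × 7274 × (1 − 7274/23400).
1 − 7274/23400 = 0.68915; dN/dt = 0.493 × 7274 × 0.68915 = 2471.3.

2470 plants per year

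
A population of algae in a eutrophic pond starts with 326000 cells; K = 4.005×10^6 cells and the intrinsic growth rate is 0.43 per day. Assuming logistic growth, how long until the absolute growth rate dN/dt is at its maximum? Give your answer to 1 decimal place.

Logistic growth is fastest at N = K/2 = 2.0025×10^6.
A = (K − N₀)/N₀ = 11.285. Set K/(1 + A·e^(−rt)) = K/2 → A·e^(−rt) = 1.
e^(−0.43t) = 1/11.285 = 0.088611, so t = ln(11.285)/0.43 = 2.4235/0.43 = 5.636.

5.6 days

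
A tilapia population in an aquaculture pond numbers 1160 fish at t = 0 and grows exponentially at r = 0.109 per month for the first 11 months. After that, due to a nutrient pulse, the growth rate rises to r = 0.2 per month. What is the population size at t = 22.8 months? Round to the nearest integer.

Phase 1: N(11) = 1160·e^(0.109×11) = 1160·e^1.199 = 3847.49.
Phase 2 runs for 22.8 − 11 = 11.8 months at r = 0.2.
N(22.8) = 3847.49·e^(0.2×11.8) = 3847.49·e^2.36 = 40748.5.

40749 fish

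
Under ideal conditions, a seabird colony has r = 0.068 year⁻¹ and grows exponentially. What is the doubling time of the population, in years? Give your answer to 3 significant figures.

10.2 years

Doubling time t_d = ln(2)/r = 0.6931/0.068 = 10.193.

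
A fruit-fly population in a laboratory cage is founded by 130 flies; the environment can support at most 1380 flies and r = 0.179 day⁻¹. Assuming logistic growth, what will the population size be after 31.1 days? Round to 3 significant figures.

1330 flies

A = (K − N₀)/N₀ = (1380 − 130)/130 = 9.6154.
N(t) = K/(1 + A·e^(−rt)) = 1380/(1 + 9.6154×e^(−0.179×31.1)).
e^(−5.567) = 0.0038223; denominator = 1 + 9.6154×0.0038223 = 1.0368.
N = 1380/1.0368 = 1331.08.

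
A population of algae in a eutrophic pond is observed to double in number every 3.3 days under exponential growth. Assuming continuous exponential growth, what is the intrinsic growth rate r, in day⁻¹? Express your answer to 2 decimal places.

0.21 per day

r = ln(2)/t_d = 0.6931/3.3 = 0.21004.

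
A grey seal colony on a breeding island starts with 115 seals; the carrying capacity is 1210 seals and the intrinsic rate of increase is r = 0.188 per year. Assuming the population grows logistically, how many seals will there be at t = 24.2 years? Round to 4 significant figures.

1099 seals

A = (K − N₀)/N₀ = (1210 − 115)/115 = 9.5217.
N(t) = K/(1 + A·e^(−rt)) = 1210/(1 + 9.5217×e^(−0.188×24.2)).
e^(−4.55) = 0.010571; denominator = 1 + 9.5217×0.010571 = 1.1007.
N = 1210/1.1007 = 1099.34.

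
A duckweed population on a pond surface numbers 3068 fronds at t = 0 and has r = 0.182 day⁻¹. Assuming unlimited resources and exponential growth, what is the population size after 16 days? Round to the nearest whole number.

N(t) = N₀·e^(rt) = 3068 × e^(0.182×16) = 3068 × e^2.912.
e^2.912 ≈ 18.394, so N ≈ 3068 × 18.394 = 56431.4.

56431 fronds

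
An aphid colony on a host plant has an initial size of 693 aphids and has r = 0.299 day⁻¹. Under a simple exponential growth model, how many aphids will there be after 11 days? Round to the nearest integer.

N(t) = N₀·e^(rt) = 693 × e^(0.299×11) = 693 × e^3.289.
e^3.289 ≈ 26.816, so N ≈ 693 × 26.816 = 18583.5.

18584 aphids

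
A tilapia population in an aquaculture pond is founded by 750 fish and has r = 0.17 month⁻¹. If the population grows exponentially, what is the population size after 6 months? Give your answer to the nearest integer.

2080 fish

N(t) = N₀·e^(rt) = 750 × e^(0.17×6) = 750 × e^1.02.
e^1.02 ≈ 2.7732, so N ≈ 750 × 2.7732 = 2079.9.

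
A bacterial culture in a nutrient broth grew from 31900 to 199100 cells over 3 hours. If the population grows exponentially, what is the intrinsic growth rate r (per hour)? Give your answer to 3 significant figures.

From N(t) = N₀·e^(rt): e^(r·3) = 199100/31900 = 6.2414.
r·3 = ln(6.2414) = 1.8312, so r = 1.8312/3 = 0.6104.

0.610 per hour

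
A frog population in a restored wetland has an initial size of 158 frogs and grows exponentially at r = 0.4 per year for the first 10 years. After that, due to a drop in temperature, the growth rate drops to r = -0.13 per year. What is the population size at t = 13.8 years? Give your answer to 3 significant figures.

Phase 1: N(10) = 158·e^(0.4×10) = 158·e^4 = 8626.51.
Phase 2 runs for 13.8 − 10 = 3.8 years at r = -0.13.
N(13.8) = 8626.51·e^(-0.13×3.8) = 8626.51·e^-0.494 = 5263.73.

5260 frogs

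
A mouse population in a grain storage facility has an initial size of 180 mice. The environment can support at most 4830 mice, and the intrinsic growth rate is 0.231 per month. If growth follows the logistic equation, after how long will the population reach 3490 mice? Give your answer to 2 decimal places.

A = (K − N₀)/N₀ = (4830 − 180)/180 = 25.833.
Solve 4830/(1 + 25.833·e^(−0.231t)) = 3490: 1 + 25.833·e^(−0.231t) = 1.384, so e^(−0.231t) = 0.0148627.
−0.231·t = ln(0.0148627) = -4.2089, so t = 4.2089/0.231 = 18.22.

18.22 months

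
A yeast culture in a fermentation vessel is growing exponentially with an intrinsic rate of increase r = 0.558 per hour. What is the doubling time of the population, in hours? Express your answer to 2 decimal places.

1.24 hours

Doubling time t_d = ln(2)/r = 0.6931/0.558 = 1.2422.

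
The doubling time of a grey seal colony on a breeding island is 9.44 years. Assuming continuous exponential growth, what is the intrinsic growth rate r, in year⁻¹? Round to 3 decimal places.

r = ln(2)/t_d = 0.6931/9.44 = 0.073427.

0.073 per year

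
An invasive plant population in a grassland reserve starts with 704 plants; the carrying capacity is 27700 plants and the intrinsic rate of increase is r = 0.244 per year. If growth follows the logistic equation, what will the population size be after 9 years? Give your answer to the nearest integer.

5260 plants

A = (K − N₀)/N₀ = (27700 − 704)/704 = 38.347.
N(t) = K/(1 + A·e^(−rt)) = 27700/(1 + 38.347×e^(−0.244×9)).
e^(−2.196) = 0.11125; denominator = 1 + 38.347×0.11125 = 5.266.
N = 27700/5.266 = 5260.21.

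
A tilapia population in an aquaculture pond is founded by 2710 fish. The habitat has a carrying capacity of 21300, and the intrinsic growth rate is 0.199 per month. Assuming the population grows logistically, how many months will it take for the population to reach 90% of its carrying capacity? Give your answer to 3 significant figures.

20.7 months

A = (K − N₀)/N₀ = (21300 − 2710)/2710 = 6.8598.
Solve 21300/(1 + 6.8598·e^(−0.199t)) = 19170: 1 + 6.8598·e^(−0.199t) = 1.1111, so e^(−0.199t) = 0.0161975.
−0.199·t = ln(0.0161975) = -4.1229, so t = 4.1229/0.199 = 20.718.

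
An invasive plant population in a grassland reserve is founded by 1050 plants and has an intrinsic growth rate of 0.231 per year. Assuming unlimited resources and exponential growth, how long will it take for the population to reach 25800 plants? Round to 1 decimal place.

13.9 years

Set N₀·e^(rt) = 25800: e^(0.231·t) = 25800/1050 = 24.571.
0.231·t = ln(24.571) = 3.2016, so t = 3.2016/0.231 = 13.86.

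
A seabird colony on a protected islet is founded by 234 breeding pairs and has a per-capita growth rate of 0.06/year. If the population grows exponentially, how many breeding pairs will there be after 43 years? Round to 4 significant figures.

N(t) = N₀·e^(rt) = 234 × e^(0.06×43) = 234 × e^2.58.
e^2.58 ≈ 13.197, so N ≈ 234 × 13.197 = 3088.13.

3088 breeding pairs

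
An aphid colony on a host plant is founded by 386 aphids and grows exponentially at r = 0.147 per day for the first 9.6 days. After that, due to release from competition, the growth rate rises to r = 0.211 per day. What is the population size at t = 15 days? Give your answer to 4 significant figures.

4947 aphids

Phase 1: N(9.6) = 386·e^(0.147×9.6) = 386·e^1.411 = 1582.94.
Phase 2 runs for 15 − 9.6 = 5.4 days at r = 0.211.
N(15) = 1582.94·e^(0.211×5.4) = 1582.94·e^1.139 = 4946.51.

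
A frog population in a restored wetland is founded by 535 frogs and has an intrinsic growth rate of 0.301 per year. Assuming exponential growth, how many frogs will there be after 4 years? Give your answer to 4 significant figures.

N(t) = N₀·e^(rt) = 535 × e^(0.301×4) = 535 × e^1.204.
e^1.204 ≈ 3.3334, so N ≈ 535 × 3.3334 = 1783.38.

1783 frogs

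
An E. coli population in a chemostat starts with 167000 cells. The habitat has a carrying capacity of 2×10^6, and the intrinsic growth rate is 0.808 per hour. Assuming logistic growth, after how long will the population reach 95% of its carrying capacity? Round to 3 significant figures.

6.61 hours

A = (K − N₀)/N₀ = (2×10^6 − 167000)/167000 = 10.976.
Solve 2×10^6/(1 + 10.976·e^(−0.808t)) = 1.9×10^6: 1 + 10.976·e^(−0.808t) = 1.0526, so e^(−0.808t) = 0.00479513.
−0.808·t = ln(0.00479513) = -5.3402, so t = 5.3402/0.808 = 6.6091.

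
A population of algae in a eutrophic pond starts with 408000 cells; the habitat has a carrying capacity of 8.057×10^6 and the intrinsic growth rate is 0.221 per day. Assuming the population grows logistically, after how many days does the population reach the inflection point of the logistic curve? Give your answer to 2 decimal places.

13.26 days

Logistic growth is fastest at N = K/2 = 4.0285×10^6.
A = (K − N₀)/N₀ = 18.748. Set K/(1 + A·e^(−rt)) = K/2 → A·e^(−rt) = 1.
e^(−0.221t) = 1/18.748 = 0.0533403, so t = ln(18.748)/0.221 = 2.9311/0.221 = 13.263.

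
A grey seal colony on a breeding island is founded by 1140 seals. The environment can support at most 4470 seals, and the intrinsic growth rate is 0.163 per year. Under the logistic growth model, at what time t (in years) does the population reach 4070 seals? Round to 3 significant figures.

A = (K − N₀)/N₀ = (4470 − 1140)/1140 = 2.9211.
Solve 4470/(1 + 2.9211·e^(−0.163t)) = 4070: 1 + 2.9211·e^(−0.163t) = 1.0983, so e^(−0.163t) = 0.0336454.
−0.163·t = ln(0.0336454) = -3.3919, so t = 3.3919/0.163 = 20.809.

20.8 years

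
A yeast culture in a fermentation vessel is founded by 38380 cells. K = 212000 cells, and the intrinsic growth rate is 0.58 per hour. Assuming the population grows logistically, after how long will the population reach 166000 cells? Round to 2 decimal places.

4.81 hours

A = (K − N₀)/N₀ = (212000 − 38380)/38380 = 4.5237.
Solve 212000/(1 + 4.5237·e^(−0.58t)) = 166000: 1 + 4.5237·e^(−0.58t) = 1.2771, so e^(−0.58t) = 0.0612569.
−0.58·t = ln(0.0612569) = -2.7927, so t = 2.7927/0.58 = 4.815.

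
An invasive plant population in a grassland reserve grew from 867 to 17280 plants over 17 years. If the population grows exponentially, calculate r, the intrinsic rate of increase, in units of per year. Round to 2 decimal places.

From N(t) = N₀·e^(rt): e^(r·17) = 17280/867 = 19.931.
r·17 = ln(19.931) = 2.9923, so r = 2.9923/17 = 0.17602.

0.18 per year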